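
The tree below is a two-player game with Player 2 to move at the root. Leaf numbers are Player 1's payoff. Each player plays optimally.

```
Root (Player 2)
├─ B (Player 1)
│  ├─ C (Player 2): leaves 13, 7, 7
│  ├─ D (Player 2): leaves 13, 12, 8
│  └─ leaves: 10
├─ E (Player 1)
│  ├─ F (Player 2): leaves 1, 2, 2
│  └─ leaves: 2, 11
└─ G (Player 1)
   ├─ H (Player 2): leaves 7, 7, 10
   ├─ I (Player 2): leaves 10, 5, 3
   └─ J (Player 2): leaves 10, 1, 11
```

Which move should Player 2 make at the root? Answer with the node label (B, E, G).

C (Player 2): min(13, 7, 7) = 7
D (Player 2): min(13, 12, 8) = 8
B (Player 1): max(7, 8, 10) = 10
F (Player 2): min(1, 2, 2) = 1
E (Player 1): max(1, 2, 11) = 11
H (Player 2): min(7, 7, 10) = 7
I (Player 2): min(10, 5, 3) = 3
J (Player 2): min(10, 1, 11) = 1
G (Player 1): max(7, 3, 1) = 7
Root (Player 2): min(10, 11, 7) = 7
Player 2 picks the child with the lowest value: G (value 7).

G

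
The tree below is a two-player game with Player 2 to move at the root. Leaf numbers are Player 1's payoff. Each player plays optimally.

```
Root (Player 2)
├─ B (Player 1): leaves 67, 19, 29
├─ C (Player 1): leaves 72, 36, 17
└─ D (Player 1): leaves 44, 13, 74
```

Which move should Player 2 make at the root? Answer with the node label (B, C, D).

B (Player 1): max(67, 19, 29) = 67
C (Player 1): max(72, 36, 17) = 72
D (Player 1): max(44, 13, 74) = 74
Root (Player 2): min(67, 72, 74) = 67
Player 2 picks the child with the lowest value: B (value 67).

B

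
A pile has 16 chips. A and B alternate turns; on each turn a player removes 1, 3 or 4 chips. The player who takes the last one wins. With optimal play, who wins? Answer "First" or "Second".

Positions where the player to move wins (W) vs loses (L):
i:   0  1  2  3  4  5  6  7  8  9 10 11 12 13 14 15 16
     L  W  L  W  W  W  W  L  W  L  W  W  W  W  L  W  L
Position 16 is L, so the second player wins.

Second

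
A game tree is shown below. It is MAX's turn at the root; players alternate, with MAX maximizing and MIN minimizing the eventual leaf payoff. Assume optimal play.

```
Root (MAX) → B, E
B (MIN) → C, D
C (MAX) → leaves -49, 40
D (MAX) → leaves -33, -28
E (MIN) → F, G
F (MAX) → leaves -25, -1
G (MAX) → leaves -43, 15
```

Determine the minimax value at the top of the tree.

-1

C (MAX): max(-49, 40) = 40
D (MAX): max(-33, -28) = -28
B (MIN): min(40, -28) = -28
F (MAX): max(-25, -1) = -1
G (MAX): max(-43, 15) = 15
E (MIN): min(-1, 15) = -1
Root (MAX): max(-28, -1) = -1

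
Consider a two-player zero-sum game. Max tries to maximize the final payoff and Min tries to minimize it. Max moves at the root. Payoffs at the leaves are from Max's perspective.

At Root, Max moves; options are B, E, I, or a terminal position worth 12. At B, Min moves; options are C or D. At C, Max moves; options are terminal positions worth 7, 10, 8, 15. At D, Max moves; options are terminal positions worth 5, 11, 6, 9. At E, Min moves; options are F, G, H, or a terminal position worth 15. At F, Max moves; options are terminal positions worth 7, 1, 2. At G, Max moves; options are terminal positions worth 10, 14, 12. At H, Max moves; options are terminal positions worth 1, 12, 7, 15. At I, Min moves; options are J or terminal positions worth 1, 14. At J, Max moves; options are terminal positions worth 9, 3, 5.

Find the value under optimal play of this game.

12

C (Max): max(7, 10, 8, 15) = 15
D (Max): max(5, 11, 6, 9) = 11
B (Min): min(15, 11) = 11
F (Max): max(7, 1, 2) = 7
G (Max): max(10, 14, 12) = 14
H (Max): max(1, 12, 7, 15) = 15
E (Min): min(7, 14, 15, 15) = 7
J (Max): max(9, 3, 5) = 9
I (Min): min(9, 1, 14) = 1
Root (Max): max(11, 7, 1, 12) = 12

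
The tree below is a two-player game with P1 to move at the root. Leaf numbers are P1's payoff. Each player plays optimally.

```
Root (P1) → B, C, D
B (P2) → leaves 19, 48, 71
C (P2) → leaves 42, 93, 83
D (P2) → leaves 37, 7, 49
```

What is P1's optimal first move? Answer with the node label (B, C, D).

C

B (P2): min(19, 48, 71) = 19
C (P2): min(42, 93, 83) = 42
D (P2): min(37, 7, 49) = 7
Root (P1): max(19, 42, 7) = 42
P1 picks the child with the highest value: C (value 42).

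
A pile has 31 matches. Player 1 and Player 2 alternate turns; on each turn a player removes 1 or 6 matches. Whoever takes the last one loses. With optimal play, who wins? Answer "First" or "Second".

Second

Compute winning (W) and losing (L) positions by backward induction:
i:   0  1  2  3  4  5  6  7  8  9 10 11 12 13 14 15 16 17 18 19 20 21 22 23 24 25 26 27 28 29 30 31
     W  L  W  L  W  L  W  W  L  W  L  W  L  W  W  L  W  L  W  L  W  W  L  W  L  W  L  W  W  L  W  L
Position 31 is L, so the second player wins.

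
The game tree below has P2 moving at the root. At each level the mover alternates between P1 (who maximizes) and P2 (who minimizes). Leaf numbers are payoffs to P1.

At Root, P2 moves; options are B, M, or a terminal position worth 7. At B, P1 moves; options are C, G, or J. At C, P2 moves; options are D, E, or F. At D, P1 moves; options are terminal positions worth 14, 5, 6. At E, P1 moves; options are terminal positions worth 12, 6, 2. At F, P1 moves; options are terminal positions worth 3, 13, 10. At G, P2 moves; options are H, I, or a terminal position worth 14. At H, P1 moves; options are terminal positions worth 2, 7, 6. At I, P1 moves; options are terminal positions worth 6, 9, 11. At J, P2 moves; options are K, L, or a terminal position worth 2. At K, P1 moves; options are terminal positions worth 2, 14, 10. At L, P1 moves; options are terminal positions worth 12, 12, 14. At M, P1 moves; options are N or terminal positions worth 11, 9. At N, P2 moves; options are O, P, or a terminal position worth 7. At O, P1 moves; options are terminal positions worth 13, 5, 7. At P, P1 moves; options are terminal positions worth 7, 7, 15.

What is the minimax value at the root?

7

D (P1): max(14, 5, 6) = 14
E (P1): max(12, 6, 2) = 12
F (P1): max(3, 13, 10) = 13
C (P2): min(14, 12, 13) = 12
H (P1): max(2, 7, 6) = 7
I (P1): max(6, 9, 11) = 11
G (P2): min(7, 11, 14) = 7
K (P1): max(2, 14, 10) = 14
L (P1): max(12, 12, 14) = 14
J (P2): min(14, 14, 2) = 2
B (P1): max(12, 7, 2) = 12
O (P1): max(13, 5, 7) = 13
P (P1): max(7, 7, 15) = 15
N (P2): min(13, 15, 7) = 7
M (P1): max(7, 11, 9) = 11
Root (P2): min(12, 11, 7) = 7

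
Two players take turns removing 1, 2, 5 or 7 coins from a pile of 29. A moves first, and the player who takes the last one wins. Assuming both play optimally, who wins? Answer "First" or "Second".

W/L table (W = player to move can force a win):
i:   0  1  2  3  4  5  6  7  8  9 10 11 12 13 14 15 16 17 18 19 20 21 22 23 24 25 26 27 28 29
     L  W  W  L  W  W  L  W  W  L  W  W  L  W  W  L  W  W  L  W  W  L  W  W  L  W  W  L  W  W
Position 29 is W, so the first player wins.

First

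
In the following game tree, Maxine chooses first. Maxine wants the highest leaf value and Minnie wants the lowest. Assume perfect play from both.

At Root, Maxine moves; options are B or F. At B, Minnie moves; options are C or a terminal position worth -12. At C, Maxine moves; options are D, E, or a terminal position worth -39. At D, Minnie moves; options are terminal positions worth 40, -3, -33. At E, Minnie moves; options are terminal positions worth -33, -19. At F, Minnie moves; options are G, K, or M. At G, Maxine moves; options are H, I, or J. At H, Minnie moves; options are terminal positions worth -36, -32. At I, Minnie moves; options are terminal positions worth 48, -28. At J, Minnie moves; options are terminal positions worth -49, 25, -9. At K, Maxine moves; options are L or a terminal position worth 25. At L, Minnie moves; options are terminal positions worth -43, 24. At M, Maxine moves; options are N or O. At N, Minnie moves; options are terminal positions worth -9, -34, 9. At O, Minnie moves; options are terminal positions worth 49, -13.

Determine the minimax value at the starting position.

D (Minnie): min(40, -3, -33) = -33
E (Minnie): min(-33, -19) = -33
C (Maxine): max(-33, -33, -39) = -33
B (Minnie): min(-33, -12) = -33
H (Minnie): min(-36, -32) = -36
I (Minnie): min(48, -28) = -28
J (Minnie): min(-49, 25, -9) = -49
G (Maxine): max(-36, -28, -49) = -28
L (Minnie): min(-43, 24) = -43
K (Maxine): max(-43, 25) = 25
N (Minnie): min(-9, -34, 9) = -34
O (Minnie): min(49, -13) = -13
M (Maxine): max(-34, -13) = -13
F (Minnie): min(-28, 25, -13) = -28
Root (Maxine): max(-33, -28) = -28

-28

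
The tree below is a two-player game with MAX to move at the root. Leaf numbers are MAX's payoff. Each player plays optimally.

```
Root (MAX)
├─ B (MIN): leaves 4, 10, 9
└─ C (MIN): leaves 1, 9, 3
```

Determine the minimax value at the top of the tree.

B (MIN): min(4, 10, 9) = 4
C (MIN): min(1, 9, 3) = 1
Root (MAX): max(4, 1) = 4

4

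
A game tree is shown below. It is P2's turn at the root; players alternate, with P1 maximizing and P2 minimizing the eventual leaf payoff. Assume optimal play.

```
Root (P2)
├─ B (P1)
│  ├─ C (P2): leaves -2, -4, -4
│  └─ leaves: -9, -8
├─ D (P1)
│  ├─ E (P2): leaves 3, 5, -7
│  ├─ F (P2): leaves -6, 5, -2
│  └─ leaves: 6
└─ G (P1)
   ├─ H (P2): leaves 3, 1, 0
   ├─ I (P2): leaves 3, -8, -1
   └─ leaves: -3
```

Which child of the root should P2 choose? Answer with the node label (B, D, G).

C (P2): min(-2, -4, -4) = -4
B (P1): max(-4, -9, -8) = -4
E (P2): min(3, 5, -7) = -7
F (P2): min(-6, 5, -2) = -6
D (P1): max(-7, -6, 6) = 6
H (P2): min(3, 1, 0) = 0
I (P2): min(3, -8, -1) = -8
G (P1): max(0, -8, -3) = 0
Root (P2): min(-4, 6, 0) = -4
P2 picks the child with the lowest value: B (value -4).

B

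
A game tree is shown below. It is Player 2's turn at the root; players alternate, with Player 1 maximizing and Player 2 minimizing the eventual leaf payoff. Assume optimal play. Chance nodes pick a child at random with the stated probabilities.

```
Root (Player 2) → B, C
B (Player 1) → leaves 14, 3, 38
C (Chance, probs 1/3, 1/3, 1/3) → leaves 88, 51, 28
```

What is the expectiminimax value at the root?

38

B (Player 1): max(14, 3, 38) = 38
C (Chance): 1/3·88 + 1/3·51 + 1/3·28 = 55.67
Root (Player 2): min(38, 55.67) = 38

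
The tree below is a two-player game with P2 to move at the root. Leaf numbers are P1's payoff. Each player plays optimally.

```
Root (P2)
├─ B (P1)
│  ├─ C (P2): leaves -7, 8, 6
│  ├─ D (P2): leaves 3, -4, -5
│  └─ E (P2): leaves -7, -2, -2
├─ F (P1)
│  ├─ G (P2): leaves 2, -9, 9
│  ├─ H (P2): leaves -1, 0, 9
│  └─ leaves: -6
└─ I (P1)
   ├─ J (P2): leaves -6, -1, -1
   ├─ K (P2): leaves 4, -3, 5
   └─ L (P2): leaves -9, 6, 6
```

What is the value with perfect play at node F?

G: min(2, -9, 9) = -9
H: min(-1, 0, 9) = -1
F: max(-9, -1, -6) = -1

-1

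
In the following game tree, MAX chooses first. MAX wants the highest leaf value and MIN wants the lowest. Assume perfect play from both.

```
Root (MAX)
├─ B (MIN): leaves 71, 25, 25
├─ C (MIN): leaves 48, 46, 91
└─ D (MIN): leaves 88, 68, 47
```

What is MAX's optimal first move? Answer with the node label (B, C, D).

D

B (MIN): min(71, 25, 25) = 25
C (MIN): min(48, 46, 91) = 46
D (MIN): min(88, 68, 47) = 47
Root (MAX): max(25, 46, 47) = 47
MAX picks the child with the highest value: D (value 47).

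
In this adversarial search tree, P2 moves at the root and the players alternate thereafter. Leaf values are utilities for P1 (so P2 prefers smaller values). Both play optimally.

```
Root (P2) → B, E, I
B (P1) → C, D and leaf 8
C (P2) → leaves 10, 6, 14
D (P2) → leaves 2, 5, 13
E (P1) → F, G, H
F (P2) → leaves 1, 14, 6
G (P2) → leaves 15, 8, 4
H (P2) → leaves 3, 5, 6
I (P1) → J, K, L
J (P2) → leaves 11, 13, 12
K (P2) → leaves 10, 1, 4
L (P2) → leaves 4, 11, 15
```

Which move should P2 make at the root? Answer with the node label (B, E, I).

C (P2): min(10, 6, 14) = 6
D (P2): min(2, 5, 13) = 2
B (P1): max(6, 2, 8) = 8
F (P2): min(1, 14, 6) = 1
G (P2): min(15, 8, 4) = 4
H (P2): min(3, 5, 6) = 3
E (P1): max(1, 4, 3) = 4
J (P2): min(11, 13, 12) = 11
K (P2): min(10, 1, 4) = 1
L (P2): min(4, 11, 15) = 4
I (P1): max(11, 1, 4) = 11
Root (P2): min(8, 4, 11) = 4
P2 picks the child with the lowest value: E (value 4).

E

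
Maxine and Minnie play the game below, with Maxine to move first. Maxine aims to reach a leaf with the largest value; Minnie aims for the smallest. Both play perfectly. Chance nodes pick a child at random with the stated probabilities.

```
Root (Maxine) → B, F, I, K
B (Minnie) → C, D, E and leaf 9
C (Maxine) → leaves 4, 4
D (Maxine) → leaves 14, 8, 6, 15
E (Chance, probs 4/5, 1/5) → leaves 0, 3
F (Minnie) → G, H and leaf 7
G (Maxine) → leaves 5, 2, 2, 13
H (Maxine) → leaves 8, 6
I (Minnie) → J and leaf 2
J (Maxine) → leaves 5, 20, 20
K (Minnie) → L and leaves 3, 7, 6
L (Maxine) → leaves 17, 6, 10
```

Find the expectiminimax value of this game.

7

C (Maxine): max(4, 4) = 4
D (Maxine): max(14, 8, 6, 15) = 15
E (Chance): 4/5·0 + 1/5·3 = 0.6
B (Minnie): min(4, 15, 0.6, 9) = 0.6
G (Maxine): max(5, 2, 2, 13) = 13
H (Maxine): max(8, 6) = 8
F (Minnie): min(13, 8, 7) = 7
J (Maxine): max(5, 20, 20) = 20
I (Minnie): min(20, 2) = 2
L (Maxine): max(17, 6, 10) = 17
K (Minnie): min(17, 3, 7, 6) = 3
Root (Maxine): max(0.6, 7, 2, 3) = 7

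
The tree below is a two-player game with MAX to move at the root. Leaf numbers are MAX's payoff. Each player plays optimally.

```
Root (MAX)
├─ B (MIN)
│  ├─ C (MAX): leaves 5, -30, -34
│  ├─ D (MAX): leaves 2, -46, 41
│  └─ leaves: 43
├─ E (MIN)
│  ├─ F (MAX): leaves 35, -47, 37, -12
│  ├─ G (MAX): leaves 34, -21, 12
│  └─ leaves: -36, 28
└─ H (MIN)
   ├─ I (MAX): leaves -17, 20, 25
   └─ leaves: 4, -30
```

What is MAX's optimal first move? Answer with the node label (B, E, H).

B

C (MAX): max(5, -30, -34) = 5
D (MAX): max(2, -46, 41) = 41
B (MIN): min(5, 41, 43) = 5
F (MAX): max(35, -47, 37, -12) = 37
G (MAX): max(34, -21, 12) = 34
E (MIN): min(37, 34, -36, 28) = -36
I (MAX): max(-17, 20, 25) = 25
H (MIN): min(25, 4, -30) = -30
Root (MAX): max(5, -36, -30) = 5
MAX picks the child with the highest value: B (value 5).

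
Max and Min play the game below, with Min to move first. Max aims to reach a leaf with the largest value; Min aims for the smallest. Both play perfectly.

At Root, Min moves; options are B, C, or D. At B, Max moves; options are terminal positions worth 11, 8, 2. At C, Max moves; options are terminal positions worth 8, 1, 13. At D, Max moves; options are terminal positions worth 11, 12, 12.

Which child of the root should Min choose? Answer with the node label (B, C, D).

B (Max): max(11, 8, 2) = 11
C (Max): max(8, 1, 13) = 13
D (Max): max(11, 12, 12) = 12
Root (Min): min(11, 13, 12) = 11
Min picks the child with the lowest value: B (value 11).

B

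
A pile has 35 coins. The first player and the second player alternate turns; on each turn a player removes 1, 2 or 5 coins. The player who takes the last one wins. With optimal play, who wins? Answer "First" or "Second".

i:   0  1  2  3  4  5  6  7  8  9 10 11 12 13 14 15 16 17 18 19 20 21 22 23 24 25 26 27 28 29 30 31 32 33 34 35
     L  W  W  L  W  W  L  W  W  L  W  W  L  W  W  L  W  W  L  W  W  L  W  W  L  W  W  L  W  W  L  W  W  L  W  W
Position 35 is W, so the first player wins.

First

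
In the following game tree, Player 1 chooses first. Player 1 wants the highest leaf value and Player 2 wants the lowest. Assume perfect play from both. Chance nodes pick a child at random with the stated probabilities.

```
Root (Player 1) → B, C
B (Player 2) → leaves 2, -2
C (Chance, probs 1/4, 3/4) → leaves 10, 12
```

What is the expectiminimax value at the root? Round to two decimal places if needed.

B (Player 2): min(2, -2) = -2
C (Chance): 1/4·10 + 3/4·12 = 11.5
Root (Player 1): max(-2, 11.5) = 11.5

11.5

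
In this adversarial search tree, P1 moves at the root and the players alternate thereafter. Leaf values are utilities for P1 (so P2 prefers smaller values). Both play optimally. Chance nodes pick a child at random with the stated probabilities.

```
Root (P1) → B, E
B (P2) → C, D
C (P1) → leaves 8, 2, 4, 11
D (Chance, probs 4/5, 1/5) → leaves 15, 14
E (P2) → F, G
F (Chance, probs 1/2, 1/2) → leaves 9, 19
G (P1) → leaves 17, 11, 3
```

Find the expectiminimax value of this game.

14

C (P1): max(8, 2, 4, 11) = 11
D (Chance): 4/5·15 + 1/5·14 = 14.8
B (P2): min(11, 14.8) = 11
F (Chance): 1/2·9 + 1/2·19 = 14
G (P1): max(17, 11, 3) = 17
E (P2): min(14, 17) = 14
Root (P1): max(11, 14) = 14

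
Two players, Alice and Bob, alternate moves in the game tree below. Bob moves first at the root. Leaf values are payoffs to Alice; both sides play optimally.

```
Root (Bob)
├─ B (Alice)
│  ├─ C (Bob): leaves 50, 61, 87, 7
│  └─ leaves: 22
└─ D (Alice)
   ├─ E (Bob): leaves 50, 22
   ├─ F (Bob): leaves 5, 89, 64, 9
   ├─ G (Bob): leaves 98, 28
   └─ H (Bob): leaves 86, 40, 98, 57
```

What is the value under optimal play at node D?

E: min(50, 22) = 22
F: min(5, 89, 64, 9) = 5
G: min(98, 28) = 28
H: min(86, 40, 98, 57) = 40
D: max(22, 5, 28, 40) = 40

40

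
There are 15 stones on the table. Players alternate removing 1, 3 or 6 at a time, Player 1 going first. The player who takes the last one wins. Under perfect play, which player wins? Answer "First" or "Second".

First

Mark each pile size as W (mover wins) or L (mover loses):
i:   0  1  2  3  4  5  6  7  8  9 10 11 12 13 14 15
     L  W  L  W  L  W  W  W  W  L  W  L  W  L  W  W
Position 15 is W, so the first player wins.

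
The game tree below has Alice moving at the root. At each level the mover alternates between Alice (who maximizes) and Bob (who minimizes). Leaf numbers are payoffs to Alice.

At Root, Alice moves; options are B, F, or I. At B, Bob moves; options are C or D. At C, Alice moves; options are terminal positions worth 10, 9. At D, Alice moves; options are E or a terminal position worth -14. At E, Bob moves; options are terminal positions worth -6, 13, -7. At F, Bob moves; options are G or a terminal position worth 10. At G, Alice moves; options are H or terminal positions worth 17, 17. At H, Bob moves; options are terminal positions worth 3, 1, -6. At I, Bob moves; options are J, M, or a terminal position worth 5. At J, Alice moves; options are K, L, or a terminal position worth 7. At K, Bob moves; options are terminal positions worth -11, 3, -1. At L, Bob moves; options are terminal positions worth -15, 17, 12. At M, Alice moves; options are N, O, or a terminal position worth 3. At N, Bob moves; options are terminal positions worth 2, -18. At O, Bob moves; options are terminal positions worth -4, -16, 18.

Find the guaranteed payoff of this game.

10

C (Alice): max(10, 9) = 10
E (Bob): min(-6, 13, -7) = -7
D (Alice): max(-7, -14) = -7
B (Bob): min(10, -7) = -7
H (Bob): min(3, 1, -6) = -6
G (Alice): max(-6, 17, 17) = 17
F (Bob): min(17, 10) = 10
K (Bob): min(-11, 3, -1) = -11
L (Bob): min(-15, 17, 12) = -15
J (Alice): max(-11, -15, 7) = 7
N (Bob): min(2, -18) = -18
O (Bob): min(-4, -16, 18) = -16
M (Alice): max(-18, -16, 3) = 3
I (Bob): min(7, 3, 5) = 3
Root (Alice): max(-7, 10, 3) = 10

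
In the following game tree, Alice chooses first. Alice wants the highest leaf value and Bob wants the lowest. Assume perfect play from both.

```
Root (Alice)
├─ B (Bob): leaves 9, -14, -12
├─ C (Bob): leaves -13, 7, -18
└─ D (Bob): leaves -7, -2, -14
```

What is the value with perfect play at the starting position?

B (Bob): min(9, -14, -12) = -14
C (Bob): min(-13, 7, -18) = -18
D (Bob): min(-7, -2, -14) = -14
Root (Alice): max(-14, -18, -14) = -14

-14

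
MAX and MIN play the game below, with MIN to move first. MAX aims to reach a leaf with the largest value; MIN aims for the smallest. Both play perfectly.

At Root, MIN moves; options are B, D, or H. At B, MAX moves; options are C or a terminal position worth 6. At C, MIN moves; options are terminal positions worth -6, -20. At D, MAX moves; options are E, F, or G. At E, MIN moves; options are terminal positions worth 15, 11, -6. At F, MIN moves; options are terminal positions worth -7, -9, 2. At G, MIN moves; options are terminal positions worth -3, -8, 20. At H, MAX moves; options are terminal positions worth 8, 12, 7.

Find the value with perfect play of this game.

-6

C (MIN): min(-6, -20) = -20
B (MAX): max(-20, 6) = 6
E (MIN): min(15, 11, -6) = -6
F (MIN): min(-7, -9, 2) = -9
G (MIN): min(-3, -8, 20) = -8
D (MAX): max(-6, -9, -8) = -6
H (MAX): max(8, 12, 7) = 12
Root (MIN): min(6, -6, 12) = -6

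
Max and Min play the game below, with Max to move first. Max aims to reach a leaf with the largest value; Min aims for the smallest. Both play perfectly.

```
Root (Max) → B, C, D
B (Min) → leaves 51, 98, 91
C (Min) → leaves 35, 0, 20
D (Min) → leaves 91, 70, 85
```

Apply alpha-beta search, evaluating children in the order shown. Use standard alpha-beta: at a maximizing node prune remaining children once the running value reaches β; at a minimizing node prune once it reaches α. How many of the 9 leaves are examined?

B [α=-∞,β=+∞]: v=51
C [α=51,β=+∞]: v=35 after child 1 ≤ α → α-cutoff, skip 2
D [α=51,β=+∞]: v=70
Root [α=-∞,β=+∞]: v=70
Leaves evaluated: 7 of 9.

7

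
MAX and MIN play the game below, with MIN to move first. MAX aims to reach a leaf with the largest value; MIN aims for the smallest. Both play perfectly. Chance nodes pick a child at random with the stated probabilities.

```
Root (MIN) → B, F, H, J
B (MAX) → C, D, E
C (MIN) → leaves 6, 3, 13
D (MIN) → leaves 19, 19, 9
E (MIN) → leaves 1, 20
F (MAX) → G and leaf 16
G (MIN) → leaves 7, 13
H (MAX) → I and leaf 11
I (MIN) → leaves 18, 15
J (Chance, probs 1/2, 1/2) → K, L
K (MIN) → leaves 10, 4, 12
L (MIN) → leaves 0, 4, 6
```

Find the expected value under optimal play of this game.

C (MIN): min(6, 3, 13) = 3
D (MIN): min(19, 19, 9) = 9
E (MIN): min(1, 20) = 1
B (MAX): max(3, 9, 1) = 9
G (MIN): min(7, 13) = 7
F (MAX): max(7, 16) = 16
I (MIN): min(18, 15) = 15
H (MAX): max(15, 11) = 15
K (MIN): min(10, 4, 12) = 4
L (MIN): min(0, 4, 6) = 0
J (Chance): 1/2·4 + 1/2·0 = 2
Root (MIN): min(9, 16, 15, 2) = 2

2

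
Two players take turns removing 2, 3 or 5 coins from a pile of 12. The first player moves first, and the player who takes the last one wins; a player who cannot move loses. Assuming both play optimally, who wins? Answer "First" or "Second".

First

Compute winning (W) and losing (L) positions by backward induction:
i:   0  1  2  3  4  5  6  7  8  9 10 11 12
     L  L  W  W  W  W  W  L  L  W  W  W  W
Position 12 is W, so the first player wins.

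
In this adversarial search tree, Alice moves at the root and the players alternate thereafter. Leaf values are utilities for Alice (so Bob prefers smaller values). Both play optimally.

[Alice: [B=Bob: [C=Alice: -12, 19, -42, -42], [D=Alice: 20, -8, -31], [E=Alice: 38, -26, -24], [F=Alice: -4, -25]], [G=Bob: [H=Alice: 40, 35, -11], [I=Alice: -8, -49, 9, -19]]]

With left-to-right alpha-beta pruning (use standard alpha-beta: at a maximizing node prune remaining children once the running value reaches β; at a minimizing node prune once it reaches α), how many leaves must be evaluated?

C [α=-∞,β=+∞]: v=19
D [α=-∞,β=19]: v=20 after child 1 ≥ β → β-cutoff, skip 2
E [α=-∞,β=19]: v=38 after child 1 ≥ β → β-cutoff, skip 2
F [α=-∞,β=19]: v=-4
B [α=-∞,β=+∞]: v=-4
H [α=-4,β=+∞]: v=40
I [α=-4,β=40]: v=9
G [α=-4,β=+∞]: v=9
Root [α=-∞,β=+∞]: v=9
Leaves evaluated: 15 of 19.

15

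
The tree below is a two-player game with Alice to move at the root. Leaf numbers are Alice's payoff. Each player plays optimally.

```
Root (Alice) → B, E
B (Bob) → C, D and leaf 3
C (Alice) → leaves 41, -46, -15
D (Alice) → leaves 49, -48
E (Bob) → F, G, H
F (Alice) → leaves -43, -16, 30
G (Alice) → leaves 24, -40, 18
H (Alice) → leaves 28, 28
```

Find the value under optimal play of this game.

C (Alice): max(41, -46, -15) = 41
D (Alice): max(49, -48) = 49
B (Bob): min(41, 49, 3) = 3
F (Alice): max(-43, -16, 30) = 30
G (Alice): max(24, -40, 18) = 24
H (Alice): max(28, 28) = 28
E (Bob): min(30, 24, 28) = 24
Root (Alice): max(3, 24) = 24

24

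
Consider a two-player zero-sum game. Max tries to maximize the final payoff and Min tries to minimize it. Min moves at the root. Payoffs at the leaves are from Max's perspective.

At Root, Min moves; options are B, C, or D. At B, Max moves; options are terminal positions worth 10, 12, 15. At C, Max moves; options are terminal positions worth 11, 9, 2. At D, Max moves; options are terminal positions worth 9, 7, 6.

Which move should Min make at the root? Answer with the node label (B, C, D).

D

B (Max): max(10, 12, 15) = 15
C (Max): max(11, 9, 2) = 11
D (Max): max(9, 7, 6) = 9
Root (Min): min(15, 11, 9) = 9
Min picks the child with the lowest value: D (value 9).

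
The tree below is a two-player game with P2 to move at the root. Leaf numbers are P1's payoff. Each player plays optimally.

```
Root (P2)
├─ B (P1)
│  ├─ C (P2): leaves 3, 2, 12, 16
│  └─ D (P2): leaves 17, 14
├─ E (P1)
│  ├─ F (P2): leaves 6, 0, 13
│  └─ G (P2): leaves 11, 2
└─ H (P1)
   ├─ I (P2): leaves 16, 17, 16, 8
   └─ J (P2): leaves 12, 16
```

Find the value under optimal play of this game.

C (P2): min(3, 2, 12, 16) = 2
D (P2): min(17, 14) = 14
B (P1): max(2, 14) = 14
F (P2): min(6, 0, 13) = 0
G (P2): min(11, 2) = 2
E (P1): max(0, 2) = 2
I (P2): min(16, 17, 16, 8) = 8
J (P2): min(12, 16) = 12
H (P1): max(8, 12) = 12
Root (P2): min(14, 2, 12) = 2

2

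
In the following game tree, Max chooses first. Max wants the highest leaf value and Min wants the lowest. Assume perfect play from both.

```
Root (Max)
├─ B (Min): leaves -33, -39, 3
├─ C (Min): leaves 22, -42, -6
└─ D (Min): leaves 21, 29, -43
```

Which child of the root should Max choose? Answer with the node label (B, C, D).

B (Min): min(-33, -39, 3) = -39
C (Min): min(22, -42, -6) = -42
D (Min): min(21, 29, -43) = -43
Root (Max): max(-39, -42, -43) = -39
Max picks the child with the highest value: B (value -39).

B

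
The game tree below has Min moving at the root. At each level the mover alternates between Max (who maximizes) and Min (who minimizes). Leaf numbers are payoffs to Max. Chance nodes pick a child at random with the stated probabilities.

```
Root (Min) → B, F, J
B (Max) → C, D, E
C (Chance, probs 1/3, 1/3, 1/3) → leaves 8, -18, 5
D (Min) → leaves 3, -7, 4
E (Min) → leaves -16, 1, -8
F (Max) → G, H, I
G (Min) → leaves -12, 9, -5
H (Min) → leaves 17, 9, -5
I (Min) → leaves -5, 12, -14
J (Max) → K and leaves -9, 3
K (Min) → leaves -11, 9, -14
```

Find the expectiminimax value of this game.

C (Chance): 1/3·8 + 1/3·-18 + 1/3·5 = -1.67
D (Min): min(3, -7, 4) = -7
E (Min): min(-16, 1, -8) = -16
B (Max): max(-1.67, -7, -16) = -1.67
G (Min): min(-12, 9, -5) = -12
H (Min): min(17, 9, -5) = -5
I (Min): min(-5, 12, -14) = -14
F (Max): max(-12, -5, -14) = -5
K (Min): min(-11, 9, -14) = -14
J (Max): max(-14, -9, 3) = 3
Root (Min): min(-1.67, -5, 3) = -5

-5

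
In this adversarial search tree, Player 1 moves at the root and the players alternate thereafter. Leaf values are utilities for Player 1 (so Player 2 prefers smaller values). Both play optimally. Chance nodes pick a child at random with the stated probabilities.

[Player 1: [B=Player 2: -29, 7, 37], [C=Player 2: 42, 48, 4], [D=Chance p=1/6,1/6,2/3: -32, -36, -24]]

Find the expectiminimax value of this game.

B (Player 2): min(-29, 7, 37) = -29
C (Player 2): min(42, 48, 4) = 4
D (Chance): 1/6·-32 + 1/6·-36 + 2/3·-24 = -27.33
Root (Player 1): max(-29, 4, -27.33) = 4

4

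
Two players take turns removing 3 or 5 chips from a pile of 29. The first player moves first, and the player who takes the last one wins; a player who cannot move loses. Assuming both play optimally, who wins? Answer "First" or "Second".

First

Mark each pile size as W (mover wins) or L (mover loses):
i:   0  1  2  3  4  5  6  7  8  9 10 11 12 13 14 15 16 17 18 19 20 21 22 23 24 25 26 27 28 29
     L  L  L  W  W  W  W  W  L  L  L  W  W  W  W  W  L  L  L  W  W  W  W  W  L  L  L  W  W  W
Position 29 is W, so the first player wins.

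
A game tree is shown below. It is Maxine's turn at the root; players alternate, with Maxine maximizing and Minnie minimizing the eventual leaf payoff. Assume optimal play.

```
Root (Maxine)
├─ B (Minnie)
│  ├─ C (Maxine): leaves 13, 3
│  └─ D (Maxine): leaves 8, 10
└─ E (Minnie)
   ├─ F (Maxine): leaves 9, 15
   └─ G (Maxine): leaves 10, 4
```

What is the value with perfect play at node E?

F: max(9, 15) = 15
G: max(10, 4) = 10
E: min(15, 10) = 10

10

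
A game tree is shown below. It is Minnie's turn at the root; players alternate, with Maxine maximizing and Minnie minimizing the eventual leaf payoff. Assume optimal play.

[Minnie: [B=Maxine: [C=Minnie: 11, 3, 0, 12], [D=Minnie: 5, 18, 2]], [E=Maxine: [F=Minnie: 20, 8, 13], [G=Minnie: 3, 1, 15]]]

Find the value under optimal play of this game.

2

C (Minnie): min(11, 3, 0, 12) = 0
D (Minnie): min(5, 18, 2) = 2
B (Maxine): max(0, 2) = 2
F (Minnie): min(20, 8, 13) = 8
G (Minnie): min(3, 1, 15) = 1
E (Maxine): max(8, 1) = 8
Root (Minnie): min(2, 8) = 2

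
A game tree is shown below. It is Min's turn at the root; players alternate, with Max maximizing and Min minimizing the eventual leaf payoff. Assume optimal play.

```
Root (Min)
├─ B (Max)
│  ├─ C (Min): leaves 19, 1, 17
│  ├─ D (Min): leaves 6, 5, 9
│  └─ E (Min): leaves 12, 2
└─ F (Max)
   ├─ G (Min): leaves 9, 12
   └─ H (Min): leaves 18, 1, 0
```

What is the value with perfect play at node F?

G: min(9, 12) = 9
H: min(18, 1, 0) = 0
F: max(9, 0) = 9

9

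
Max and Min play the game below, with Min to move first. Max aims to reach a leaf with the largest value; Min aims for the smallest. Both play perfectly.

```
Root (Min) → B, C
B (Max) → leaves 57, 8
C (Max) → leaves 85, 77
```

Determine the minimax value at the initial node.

B (Max): max(57, 8) = 57
C (Max): max(85, 77) = 85
Root (Min): min(57, 85) = 57

57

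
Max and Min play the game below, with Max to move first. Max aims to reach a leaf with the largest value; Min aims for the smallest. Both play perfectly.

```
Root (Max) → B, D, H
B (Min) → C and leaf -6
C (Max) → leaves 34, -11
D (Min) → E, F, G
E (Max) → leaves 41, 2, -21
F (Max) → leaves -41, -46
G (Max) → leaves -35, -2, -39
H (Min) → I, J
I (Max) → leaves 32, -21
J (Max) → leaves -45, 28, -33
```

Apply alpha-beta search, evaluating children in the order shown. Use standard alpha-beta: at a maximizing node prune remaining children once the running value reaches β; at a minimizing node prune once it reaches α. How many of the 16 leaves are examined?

C [α=-∞,β=+∞]: v=34
B [α=-∞,β=+∞]: v=-6
E [α=-6,β=+∞]: v=41
F [α=-6,β=41]: v=-41
D [α=-6,β=+∞]: v=-41 after child 2 ≤ α → α-cutoff, skip 1
I [α=-6,β=+∞]: v=32
J [α=-6,β=32]: v=28
H [α=-6,β=+∞]: v=28
Root [α=-∞,β=+∞]: v=28
Leaves evaluated: 13 of 16.

13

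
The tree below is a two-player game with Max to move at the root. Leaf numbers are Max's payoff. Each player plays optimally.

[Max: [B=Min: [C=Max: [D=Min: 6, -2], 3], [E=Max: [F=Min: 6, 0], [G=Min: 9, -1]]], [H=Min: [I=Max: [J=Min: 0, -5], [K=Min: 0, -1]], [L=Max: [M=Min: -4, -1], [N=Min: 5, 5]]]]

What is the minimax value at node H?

-1

J: min(0, -5) = -5
K: min(0, -1) = -1
I: max(-5, -1) = -1
M: min(-4, -1) = -4
N: min(5, 5) = 5
L: max(-4, 5) = 5
H: min(-1, 5) = -1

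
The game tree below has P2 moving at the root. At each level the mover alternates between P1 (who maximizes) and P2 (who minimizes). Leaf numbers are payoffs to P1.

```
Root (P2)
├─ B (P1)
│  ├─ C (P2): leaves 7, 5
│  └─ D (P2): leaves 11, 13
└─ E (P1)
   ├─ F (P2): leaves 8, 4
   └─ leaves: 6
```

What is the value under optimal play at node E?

6

F: min(8, 4) = 4
E: max(4, 6) = 6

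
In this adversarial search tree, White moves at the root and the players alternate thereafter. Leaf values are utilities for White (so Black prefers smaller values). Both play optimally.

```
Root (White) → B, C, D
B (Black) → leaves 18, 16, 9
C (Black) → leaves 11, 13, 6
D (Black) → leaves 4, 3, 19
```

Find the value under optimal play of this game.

9

B (Black): min(18, 16, 9) = 9
C (Black): min(11, 13, 6) = 6
D (Black): min(4, 3, 19) = 3
Root (White): max(9, 6, 3) = 9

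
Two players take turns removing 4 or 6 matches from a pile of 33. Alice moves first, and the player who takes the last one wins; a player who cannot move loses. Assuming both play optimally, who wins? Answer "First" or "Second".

W/L table (W = player to move can force a win):
i:   0  1  2  3  4  5  6  7  8  9 10 11 12 13 14 15 16 17 18 19 20 21 22 23 24 25 26 27 28 29 30 31 32 33
     L  L  L  L  W  W  W  W  W  W  L  L  L  L  W  W  W  W  W  W  L  L  L  L  W  W  W  W  W  W  L  L  L  L
Position 33 is L, so the second player wins.

Second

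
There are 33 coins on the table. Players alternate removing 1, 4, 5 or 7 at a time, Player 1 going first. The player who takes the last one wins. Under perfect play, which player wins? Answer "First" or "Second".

W/L table (W = player to move can force a win):
i:   0  1  2  3  4  5  6  7  8  9 10 11 12 13 14 15 16 17 18 19 20 21 22 23 24 25 26 27 28 29 30 31 32 33
     L  W  L  W  W  W  W  W  L  W  L  W  W  W  W  W  L  W  L  W  W  W  W  W  L  W  L  W  W  W  W  W  L  W
Position 33 is W, so the first player wins.

First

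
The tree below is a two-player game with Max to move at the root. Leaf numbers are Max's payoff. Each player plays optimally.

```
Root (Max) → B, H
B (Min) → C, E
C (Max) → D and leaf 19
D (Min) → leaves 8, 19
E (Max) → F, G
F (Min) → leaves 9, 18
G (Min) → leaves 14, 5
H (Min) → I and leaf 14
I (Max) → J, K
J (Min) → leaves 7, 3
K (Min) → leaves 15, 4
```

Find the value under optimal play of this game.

D (Min): min(8, 19) = 8
C (Max): max(8, 19) = 19
F (Min): min(9, 18) = 9
G (Min): min(14, 5) = 5
E (Max): max(9, 5) = 9
B (Min): min(19, 9) = 9
J (Min): min(7, 3) = 3
K (Min): min(15, 4) = 4
I (Max): max(3, 4) = 4
H (Min): min(4, 14) = 4
Root (Max): max(9, 4) = 9

9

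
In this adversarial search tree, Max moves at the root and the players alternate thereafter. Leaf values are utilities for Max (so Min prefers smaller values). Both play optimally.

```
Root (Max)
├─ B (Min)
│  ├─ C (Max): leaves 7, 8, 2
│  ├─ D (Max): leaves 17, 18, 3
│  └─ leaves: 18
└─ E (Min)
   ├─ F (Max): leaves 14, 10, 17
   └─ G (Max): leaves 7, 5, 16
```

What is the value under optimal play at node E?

F: max(14, 10, 17) = 17
G: max(7, 5, 16) = 16
E: min(17, 16) = 16

16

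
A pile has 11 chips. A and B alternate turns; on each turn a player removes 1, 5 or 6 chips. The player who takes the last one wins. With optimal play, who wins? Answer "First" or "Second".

Second

Compute winning (W) and losing (L) positions by backward induction:
i:   0  1  2  3  4  5  6  7  8  9 10 11
     L  W  L  W  L  W  W  W  W  W  W  L
Position 11 is L, so the second player wins.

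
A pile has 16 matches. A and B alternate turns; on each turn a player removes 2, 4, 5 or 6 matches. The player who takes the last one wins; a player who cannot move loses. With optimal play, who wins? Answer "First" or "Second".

Compute winning (W) and losing (L) positions by backward induction:
i:   0  1  2  3  4  5  6  7  8  9 10 11 12 13 14 15 16
     L  L  W  W  W  W  W  W  L  L  W  W  W  W  W  W  L
Position 16 is L, so the second player wins.

Second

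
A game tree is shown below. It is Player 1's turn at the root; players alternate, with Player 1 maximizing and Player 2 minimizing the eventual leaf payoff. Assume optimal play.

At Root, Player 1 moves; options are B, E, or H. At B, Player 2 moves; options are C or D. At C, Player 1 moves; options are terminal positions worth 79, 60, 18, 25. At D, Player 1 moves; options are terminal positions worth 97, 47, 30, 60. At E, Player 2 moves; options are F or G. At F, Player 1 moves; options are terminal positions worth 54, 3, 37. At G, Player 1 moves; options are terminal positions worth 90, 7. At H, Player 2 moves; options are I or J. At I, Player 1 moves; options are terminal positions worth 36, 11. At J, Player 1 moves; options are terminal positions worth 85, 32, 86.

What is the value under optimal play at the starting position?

79

C (Player 1): max(79, 60, 18, 25) = 79
D (Player 1): max(97, 47, 30, 60) = 97
B (Player 2): min(79, 97) = 79
F (Player 1): max(54, 3, 37) = 54
G (Player 1): max(90, 7) = 90
E (Player 2): min(54, 90) = 54
I (Player 1): max(36, 11) = 36
J (Player 1): max(85, 32, 86) = 86
H (Player 2): min(36, 86) = 36
Root (Player 1): max(79, 54, 36) = 79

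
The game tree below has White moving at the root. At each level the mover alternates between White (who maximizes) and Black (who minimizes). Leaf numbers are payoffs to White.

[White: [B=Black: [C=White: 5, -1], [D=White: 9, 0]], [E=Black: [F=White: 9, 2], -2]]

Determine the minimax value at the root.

C (White): max(5, -1) = 5
D (White): max(9, 0) = 9
B (Black): min(5, 9) = 5
F (White): max(9, 2) = 9
E (Black): min(9, -2) = -2
Root (White): max(5, -2) = 5

5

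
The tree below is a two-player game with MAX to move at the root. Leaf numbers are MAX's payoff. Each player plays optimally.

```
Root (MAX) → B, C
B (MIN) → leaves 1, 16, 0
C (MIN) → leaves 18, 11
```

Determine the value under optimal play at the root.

11

B (MIN): min(1, 16, 0) = 0
C (MIN): min(18, 11) = 11
Root (MAX): max(0, 11) = 11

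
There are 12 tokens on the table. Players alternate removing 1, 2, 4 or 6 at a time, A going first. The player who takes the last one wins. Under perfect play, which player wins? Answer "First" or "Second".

Compute winning (W) and losing (L) positions by backward induction:
i:   0  1  2  3  4  5  6  7  8  9 10 11 12
     L  W  W  L  W  W  W  W  L  W  W  L  W
Position 12 is W, so the first player wins.

First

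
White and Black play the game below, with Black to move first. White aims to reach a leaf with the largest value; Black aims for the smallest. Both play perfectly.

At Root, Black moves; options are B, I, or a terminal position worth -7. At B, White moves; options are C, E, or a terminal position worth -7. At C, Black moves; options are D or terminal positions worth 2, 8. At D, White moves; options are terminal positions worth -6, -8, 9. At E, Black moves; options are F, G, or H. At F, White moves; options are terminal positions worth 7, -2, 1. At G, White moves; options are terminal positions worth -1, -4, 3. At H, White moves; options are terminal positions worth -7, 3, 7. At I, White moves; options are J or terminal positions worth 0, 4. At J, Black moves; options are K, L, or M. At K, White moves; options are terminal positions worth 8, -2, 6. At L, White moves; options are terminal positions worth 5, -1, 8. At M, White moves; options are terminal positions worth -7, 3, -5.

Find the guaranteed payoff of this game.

-7

D (White): max(-6, -8, 9) = 9
C (Black): min(9, 2, 8) = 2
F (White): max(7, -2, 1) = 7
G (White): max(-1, -4, 3) = 3
H (White): max(-7, 3, 7) = 7
E (Black): min(7, 3, 7) = 3
B (White): max(2, 3, -7) = 3
K (White): max(8, -2, 6) = 8
L (White): max(5, -1, 8) = 8
M (White): max(-7, 3, -5) = 3
J (Black): min(8, 8, 3) = 3
I (White): max(3, 0, 4) = 4
Root (Black): min(3, 4, -7) = -7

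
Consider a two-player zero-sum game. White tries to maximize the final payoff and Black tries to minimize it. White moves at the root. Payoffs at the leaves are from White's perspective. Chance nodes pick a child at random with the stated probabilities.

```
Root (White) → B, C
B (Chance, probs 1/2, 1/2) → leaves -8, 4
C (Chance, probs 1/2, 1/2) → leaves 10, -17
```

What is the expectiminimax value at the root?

-2

B (Chance): 1/2·-8 + 1/2·4 = -2
C (Chance): 1/2·10 + 1/2·-17 = -3.5
Root (White): max(-2, -3.5) = -2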